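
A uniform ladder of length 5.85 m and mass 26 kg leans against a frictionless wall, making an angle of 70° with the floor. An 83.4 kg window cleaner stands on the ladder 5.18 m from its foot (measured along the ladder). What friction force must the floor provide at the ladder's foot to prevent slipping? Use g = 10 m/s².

f ≈ 316 N

Take moments about the foot of the ladder.
Ladder weight 26×10 = 260 N acts at 2.925 m along the ladder; its horizontal arm is 2.925·cos70° = 1 m → τ = 260 N·m clockwise.
Window cleaner: 83.4×10 = 834 N at 5.18 m → arm 1.772 m → τ = 1478 N·m clockwise.
Wall normal N acts horizontally at the top; its moment arm is the height L sinθ = 5.85·sin70° = 5.497 m, counterclockwise.
Balancing moments: N × 5.497 = 1738, giving N = 316 N.
ΣFx = 0: friction at the foot balances the wall's push, so f = N_wall = 316 N.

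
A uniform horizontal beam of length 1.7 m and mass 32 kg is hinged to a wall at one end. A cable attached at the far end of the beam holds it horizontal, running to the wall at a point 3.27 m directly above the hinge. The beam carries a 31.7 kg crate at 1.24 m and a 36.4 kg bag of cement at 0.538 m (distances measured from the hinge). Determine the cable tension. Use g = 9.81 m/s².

T ≈ 560 N

Sum moments about the hinge (the unknown hinge reaction has zero arm there).
Beam weight: 32 × 9.81 = 313.9 N down at 0.85 m → arm 0.85 m, τ = 313.9 × 0.85 = 266.8 N·m clockwise.
Crate: 31.7 × 9.81 = 311 N down at 1.24 m → arm 1.24 m, τ = 311 × 1.24 = 385.6 N·m clockwise.
Bag of cement: 36.4 × 9.81 = 357.1 N down at 0.538 m → arm 0.538 m, τ = 357.1 × 0.538 = 192.1 N·m clockwise.
Total clockwise load moment = 844.5 N·m.
The cable tension T acts at 1.7 m; only its component perpendicular to the beam, T sinθ, produces torque. sinθ = h/√(h²+d²) = 3.27/√(3.27²+1.7²) = 0.8873.
Στ = 0 ⇒ T × 1.7 × 0.8873 = 844.5 ⇒ T = 844.5 / 1.508 = 560 N.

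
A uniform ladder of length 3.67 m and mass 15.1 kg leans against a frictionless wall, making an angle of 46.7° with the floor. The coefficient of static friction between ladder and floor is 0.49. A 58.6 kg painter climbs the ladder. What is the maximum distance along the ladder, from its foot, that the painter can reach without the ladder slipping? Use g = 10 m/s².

About the foot of the ladder:
Ladder weight 15.1×10 = 151 N acts at 1.835 m along the ladder; its horizontal arm is 1.835·cos46.7° = 1.258 m → τ = 190 N·m clockwise.
Painter weight 58.6×10 = 586 N at distance d → arm d·cos46.7° → τ = 586·d·0.6858 clockwise.
Wall normal N at the top has arm L sinθ = 2.671 m counterclockwise, so Στ = 0 gives N·2.671 = 190 + 401.9·d.
ΣFy = 0 ⇒ N_floor = 737 N, so the maximum friction is μ_s·N_floor = 0.49×737 = 361.1 N. ΣFx = 0 ⇒ N_wall = f, so at the slipping point N = 361.1 N.
Substituting: 361.1×2.671 = 190 + 401.9·d ⇒ d = (964.5 − 190) / 401.9 = 1.93 m.

d ≈ 1.93 m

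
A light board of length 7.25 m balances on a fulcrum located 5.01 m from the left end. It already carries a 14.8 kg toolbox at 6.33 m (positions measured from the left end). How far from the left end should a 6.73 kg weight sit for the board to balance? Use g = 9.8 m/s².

Choose the fulcrum (at 5.01 m from the left end) as the axis so the support reaction has zero arm there.
Toolbox: 14.8 × 9.8 = 145 N down at 6.33 m → arm 1.32 m, τ = 145 × 1.32 = 191.4 N·m clockwise.
Net moment of existing loads = 191.4 N·m clockwise.
The weight weighs 6.73 × 9.8 = 65.95 N and must supply an equal counterclockwise moment, so its lever arm about the fulcrum is 191.4 / 65.95 = 2.9 m.
That puts it at 5.01 − 2.9 = 2.11 m from the left end.

x ≈ 2.11 m from the left end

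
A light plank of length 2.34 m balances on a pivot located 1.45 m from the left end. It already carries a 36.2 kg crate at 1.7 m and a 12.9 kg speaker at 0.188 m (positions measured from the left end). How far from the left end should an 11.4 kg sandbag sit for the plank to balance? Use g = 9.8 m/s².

About the pivot (at 1.45 m from the left end):
Crate: 36.2 × 9.8 = 354.8 N down at 1.7 m → arm 0.25 m, τ = 354.8 × 0.25 = 88.7 N·m clockwise.
Speaker: 12.9 × 9.8 = 126.4 N down at 0.188 m → arm 1.262 m, τ = 126.4 × 1.262 = 159.5 N·m counterclockwise.
Net moment of existing loads = 70.8 N·m counterclockwise.
The sandbag weighs 11.4 × 9.8 = 111.7 N and must supply an equal clockwise moment, so its lever arm about the pivot is 70.8 / 111.7 = 0.634 m.
That puts it at 1.45 + 0.634 = 2.08 m from the left end.

x ≈ 2.08 m from the left end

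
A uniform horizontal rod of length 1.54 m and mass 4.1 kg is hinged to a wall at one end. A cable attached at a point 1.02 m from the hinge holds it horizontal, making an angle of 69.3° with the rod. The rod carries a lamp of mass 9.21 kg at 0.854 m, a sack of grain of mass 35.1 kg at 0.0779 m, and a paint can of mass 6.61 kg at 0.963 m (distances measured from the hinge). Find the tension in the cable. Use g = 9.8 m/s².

Choose the hinge as the axis so the unknown hinge reaction has zero arm there.
Beam weight: 4.1 × 9.8 = 40.18 N down at 0.77 m → arm 0.77 m, τ = 40.18 × 0.77 = 30.94 N·m clockwise.
Lamp: 9.21 × 9.8 = 90.26 N down at 0.854 m → arm 0.854 m, τ = 90.26 × 0.854 = 77.08 N·m clockwise.
Sack of grain: 35.1 × 9.8 = 344 N down at 0.0779 m → arm 0.0779 m, τ = 344 × 0.0779 = 26.8 N·m clockwise.
Paint can: 6.61 × 9.8 = 64.78 N down at 0.963 m → arm 0.963 m, τ = 64.78 × 0.963 = 62.38 N·m clockwise.
Total clockwise load moment = 197.2 N·m.
The cable tension T acts at 1.02 m; only its component perpendicular to the rod, T sinθ, produces torque. sin 69.3° = 0.9354.
Στ = 0 ⇒ T × 1.02 × 0.9354 = 197.2 ⇒ T = 197.2 / 0.9541 = 207 N.

T ≈ 207 N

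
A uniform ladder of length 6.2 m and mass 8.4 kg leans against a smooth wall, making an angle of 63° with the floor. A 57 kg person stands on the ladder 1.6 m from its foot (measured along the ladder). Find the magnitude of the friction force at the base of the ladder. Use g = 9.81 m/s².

f ≈ 94.5 N

Sum moments about the foot of the ladder (the floor normal and friction both act there and drop out).
Ladder weight 8.4×9.81 = 82.4 N acts at 3.1 m along the ladder; its horizontal arm is 3.1·cos63° = 1.407 m → τ = 115.9 N·m clockwise.
Person: 57×9.81 = 559.2 N at 1.6 m → arm 0.7264 m → τ = 406.2 N·m clockwise.
Wall normal N acts horizontally at the top; its moment arm is the height L sinθ = 6.2·sin63° = 5.524 m, counterclockwise.
Setting net torque to zero: N × 5.524 = 522.1 → N = 94.5 N.
ΣFx = 0: friction at the foot balances the wall's push, so f = N_wall = 94.5 N.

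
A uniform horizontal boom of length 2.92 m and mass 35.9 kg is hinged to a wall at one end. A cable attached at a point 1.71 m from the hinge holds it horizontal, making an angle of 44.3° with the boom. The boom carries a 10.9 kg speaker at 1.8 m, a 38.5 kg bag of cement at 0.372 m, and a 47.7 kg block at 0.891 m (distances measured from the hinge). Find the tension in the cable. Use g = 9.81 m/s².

Take moments about the hinge.
Beam weight: 35.9 × 9.81 = 352.2 N down at 1.46 m → arm 1.46 m, τ = 352.2 × 1.46 = 514.2 N·m clockwise.
Speaker: 10.9 × 9.81 = 106.9 N down at 1.8 m → arm 1.8 m, τ = 106.9 × 1.8 = 192.4 N·m clockwise.
Bag of cement: 38.5 × 9.81 = 377.7 N down at 0.372 m → arm 0.372 m, τ = 377.7 × 0.372 = 140.5 N·m clockwise.
Block: 47.7 × 9.81 = 467.9 N down at 0.891 m → arm 0.891 m, τ = 467.9 × 0.891 = 416.9 N·m clockwise.
Total clockwise load moment = 1264 N·m.
The cable tension T acts at 1.71 m; only its component perpendicular to the boom, T sinθ, produces torque. sin 44.3° = 0.6984.
Balancing moments: T × 1.71 × 0.6984 = 1264, giving T = 1264 / 1.194 = 1060 N.

T ≈ 1060 N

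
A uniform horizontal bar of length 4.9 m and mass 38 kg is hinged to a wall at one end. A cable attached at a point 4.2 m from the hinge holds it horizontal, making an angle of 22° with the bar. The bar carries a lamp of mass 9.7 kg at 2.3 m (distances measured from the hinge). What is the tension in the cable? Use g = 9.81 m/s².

Sum moments about the hinge (the unknown hinge reaction has zero arm there).
Beam weight: 38 × 9.81 = 372.8 N down at 2.45 m → arm 2.45 m, τ = 372.8 × 2.45 = 913.4 N·m clockwise.
Lamp: 9.7 × 9.81 = 95.16 N down at 2.3 m → arm 2.3 m, τ = 95.16 × 2.3 = 218.9 N·m clockwise.
Total clockwise load moment = 1132 N·m.
The cable tension T acts at 4.2 m; only its component perpendicular to the bar, T sinθ, produces torque. sin 22° = 0.3746.
For rotational equilibrium, T × 4.2 × 0.3746 = 1132, so T = 1132 / 1.573 = 720 N.

T ≈ 720 N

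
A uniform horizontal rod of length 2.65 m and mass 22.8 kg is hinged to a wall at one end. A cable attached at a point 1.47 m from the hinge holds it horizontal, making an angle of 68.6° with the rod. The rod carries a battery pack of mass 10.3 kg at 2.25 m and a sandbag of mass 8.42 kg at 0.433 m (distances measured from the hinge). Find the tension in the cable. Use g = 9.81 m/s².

T ≈ 409 N

Taking torques about the hinge:
Beam weight: 22.8 × 9.81 = 223.7 N down at 1.325 m → arm 1.325 m, τ = 223.7 × 1.325 = 296.4 N·m clockwise.
Battery pack: 10.3 × 9.81 = 101 N down at 2.25 m → arm 2.25 m, τ = 101 × 2.25 = 227.2 N·m clockwise.
Sandbag: 8.42 × 9.81 = 82.6 N down at 0.433 m → arm 0.433 m, τ = 82.6 × 0.433 = 35.77 N·m clockwise.
Total clockwise load moment = 559.4 N·m.
The cable tension T acts at 1.47 m; only its component perpendicular to the rod, T sinθ, produces torque. sin 68.6° = 0.9311.
For rotational equilibrium, T × 1.47 × 0.9311 = 559.4, so T = 559.4 / 1.369 = 409 N.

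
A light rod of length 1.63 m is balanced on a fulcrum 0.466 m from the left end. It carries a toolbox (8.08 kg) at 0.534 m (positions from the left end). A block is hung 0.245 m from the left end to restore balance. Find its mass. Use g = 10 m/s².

Take moments about the fulcrum (at 0.466 m from the left end).
Toolbox: 8.08 × 10 = 80.8 N down at 0.534 m → arm 0.068 m, τ = 80.8 × 0.068 = 5.494 N·m clockwise.
Net moment of known loads = 5.494 N·m clockwise.
An unknown mass m at 0.245 m has arm 0.221 m; its moment is m·g·0.221 counterclockwise.
For rotational equilibrium, m × 10 × 0.221 = 5.494, so m = 5.494 / (10 × 0.221) = 2.49 kg.

m ≈ 2.49 kg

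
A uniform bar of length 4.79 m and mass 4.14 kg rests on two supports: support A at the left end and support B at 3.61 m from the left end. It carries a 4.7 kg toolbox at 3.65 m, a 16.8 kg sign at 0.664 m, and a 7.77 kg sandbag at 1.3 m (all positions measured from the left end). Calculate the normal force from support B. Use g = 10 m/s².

R_B ≈ 134 N

Take moments about support A.
Beam weight: 4.14 × 10 = 41.4 N down at 2.395 m → arm 2.395 m, τ = 41.4 × 2.395 = 99.15 N·m clockwise.
Toolbox: 4.7 × 10 = 47 N down at 3.65 m → arm 3.65 m, τ = 47 × 3.65 = 171.5 N·m clockwise.
Sign: 16.8 × 10 = 168 N down at 0.664 m → arm 0.664 m, τ = 168 × 0.664 = 111.6 N·m clockwise.
Sandbag: 7.77 × 10 = 77.7 N down at 1.3 m → arm 1.3 m, τ = 77.7 × 1.3 = 101 N·m clockwise.
Net load moment about support A = 483.2 N·m clockwise.
Reaction R at support B is upward at 3.61 m, arm 3.61 m → moment R × 3.61 counterclockwise.
Setting net torque to zero: R × 3.61 = 483.2 → R = 134 N.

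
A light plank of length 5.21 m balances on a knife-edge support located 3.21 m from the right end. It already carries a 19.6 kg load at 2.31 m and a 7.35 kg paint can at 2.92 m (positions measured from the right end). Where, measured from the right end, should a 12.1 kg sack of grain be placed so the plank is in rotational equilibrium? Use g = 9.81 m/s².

Sum moments about the knife-edge support (at 3.21 m from the right end) (the support reaction has zero arm there).
Load: 19.6 × 9.81 = 192.3 N down at 2.31 m → arm 0.9 m, τ = 192.3 × 0.9 = 173.1 N·m clockwise.
Paint can: 7.35 × 9.81 = 72.1 N down at 2.92 m → arm 0.29 m, τ = 72.1 × 0.29 = 20.91 N·m clockwise.
Net moment of existing loads = 194 N·m clockwise.
The sack of grain weighs 12.1 × 9.81 = 118.7 N and must supply an equal counterclockwise moment, so its lever arm about the knife-edge support is 194 / 118.7 = 1.63 m.
That puts it at 3.21 + 1.63 = 4.84 m from the right end.

x ≈ 4.84 m from the right end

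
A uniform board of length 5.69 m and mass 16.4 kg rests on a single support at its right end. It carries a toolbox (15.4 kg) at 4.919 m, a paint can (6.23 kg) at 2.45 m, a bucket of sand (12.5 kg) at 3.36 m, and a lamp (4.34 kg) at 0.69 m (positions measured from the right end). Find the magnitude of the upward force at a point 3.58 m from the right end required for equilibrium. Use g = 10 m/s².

About the right end:
Beam weight: 16.4 × 10 = 164 N down at 2.845 m → arm 2.845 m, τ = 164 × 2.845 = 466.6 N·m counterclockwise.
Toolbox: 15.4 × 10 = 154 N down at 4.919 m → arm 4.919 m, τ = 154 × 4.919 = 757.5 N·m counterclockwise.
Paint can: 6.23 × 10 = 62.3 N down at 2.45 m → arm 2.45 m, τ = 62.3 × 2.45 = 152.6 N·m counterclockwise.
Bucket of sand: 12.5 × 10 = 125 N down at 3.36 m → arm 3.36 m, τ = 125 × 3.36 = 420 N·m counterclockwise.
Lamp: 4.34 × 10 = 43.4 N down at 0.69 m → arm 0.69 m, τ = 43.4 × 0.69 = 29.95 N·m counterclockwise.
Net moment of the loads = 1827 N·m counterclockwise.
The upward force F acts at a point 3.58 m from the right end, arm 3.58 m, giving F × 3.58 clockwise.
For rotational equilibrium, F × 3.58 = 1827, so F = 1827 / 3.58 = 510 N.

F ≈ 510 N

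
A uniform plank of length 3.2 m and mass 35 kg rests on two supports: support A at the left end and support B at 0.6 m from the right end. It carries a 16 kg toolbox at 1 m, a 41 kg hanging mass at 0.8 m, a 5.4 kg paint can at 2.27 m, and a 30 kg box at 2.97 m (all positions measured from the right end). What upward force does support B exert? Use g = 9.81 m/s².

Sum moments about support A (its reaction then has zero moment arm).
Beam weight: 35 × 9.81 = 343.4 N down at 1.6 m → arm 1.6 m, τ = 343.4 × 1.6 = 549.4 N·m clockwise.
Toolbox: 16 × 9.81 = 157 N down at 1 m → arm 2.2 m, τ = 157 × 2.2 = 345.4 N·m clockwise.
Hanging mass: 41 × 9.81 = 402.2 N down at 0.8 m → arm 2.4 m, τ = 402.2 × 2.4 = 965.3 N·m clockwise.
Paint can: 5.4 × 9.81 = 52.97 N down at 2.27 m → arm 0.93 m, τ = 52.97 × 0.93 = 49.26 N·m clockwise.
Box: 30 × 9.81 = 294.3 N down at 2.97 m → arm 0.23 m, τ = 294.3 × 0.23 = 67.69 N·m clockwise.
Net load moment about support A = 1977 N·m clockwise.
Reaction R at support B is upward at 0.6 m, arm 2.6 m → moment R × 2.6 counterclockwise.
For rotational equilibrium, R × 2.6 = 1977, so R = 760 N.

R_B ≈ 760 N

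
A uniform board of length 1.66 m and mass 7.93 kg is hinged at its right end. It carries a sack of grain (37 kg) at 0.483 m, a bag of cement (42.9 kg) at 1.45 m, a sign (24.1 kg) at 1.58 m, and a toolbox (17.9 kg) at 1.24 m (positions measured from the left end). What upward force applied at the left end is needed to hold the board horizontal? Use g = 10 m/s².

About the right end:
Beam weight: 7.93 × 10 = 79.3 N down at 0.83 m → arm 0.83 m, τ = 79.3 × 0.83 = 65.82 N·m counterclockwise.
Sack of grain: 37 × 10 = 370 N down at 0.483 m → arm 1.177 m, τ = 370 × 1.177 = 435.5 N·m counterclockwise.
Bag of cement: 42.9 × 10 = 429 N down at 1.45 m → arm 0.21 m, τ = 429 × 0.21 = 90.09 N·m counterclockwise.
Sign: 24.1 × 10 = 241 N down at 1.58 m → arm 0.08 m, τ = 241 × 0.08 = 19.28 N·m counterclockwise.
Toolbox: 17.9 × 10 = 179 N down at 1.24 m → arm 0.42 m, τ = 179 × 0.42 = 75.18 N·m counterclockwise.
Net moment of the loads = 685.9 N·m counterclockwise.
The upward force F acts at the left end, arm 1.66 m, giving F × 1.66 clockwise.
Setting net torque to zero: F × 1.66 = 685.9 → F = 685.9 / 1.66 = 413 N.

F ≈ 413 N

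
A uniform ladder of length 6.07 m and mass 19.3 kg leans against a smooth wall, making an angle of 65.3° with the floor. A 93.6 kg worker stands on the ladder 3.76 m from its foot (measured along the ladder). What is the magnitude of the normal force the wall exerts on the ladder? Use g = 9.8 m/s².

Sum moments about the foot of the ladder (the floor normal and friction both act there and drop out).
Ladder weight 19.3×9.8 = 189.1 N acts at 3.035 m along the ladder; its horizontal arm is 3.035·cos65.3° = 1.268 m → τ = 239.8 N·m clockwise.
Worker: 93.6×9.8 = 917.3 N at 3.76 m → arm 1.571 m → τ = 1441 N·m clockwise.
Wall normal N acts horizontally at the top; its moment arm is the height L sinθ = 6.07·sin65.3° = 5.515 m, counterclockwise.
Balancing moments: N × 5.515 = 1681, giving N = 305 N.

N_wall ≈ 305 N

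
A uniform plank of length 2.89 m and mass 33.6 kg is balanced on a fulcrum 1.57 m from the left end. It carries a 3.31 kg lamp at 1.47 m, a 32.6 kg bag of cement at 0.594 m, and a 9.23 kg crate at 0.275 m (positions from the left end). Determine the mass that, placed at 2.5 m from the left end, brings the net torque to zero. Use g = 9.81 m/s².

Take moments about the fulcrum (at 1.57 m from the left end).
Beam weight: 33.6 × 9.81 = 329.6 N down at 1.445 m → arm 0.125 m, τ = 329.6 × 0.125 = 41.2 N·m counterclockwise.
Lamp: 3.31 × 9.81 = 32.47 N down at 1.47 m → arm 0.1 m, τ = 32.47 × 0.1 = 3.247 N·m counterclockwise.
Bag of cement: 32.6 × 9.81 = 319.8 N down at 0.594 m → arm 0.976 m, τ = 319.8 × 0.976 = 312.1 N·m counterclockwise.
Crate: 9.23 × 9.81 = 90.55 N down at 0.275 m → arm 1.295 m, τ = 90.55 × 1.295 = 117.3 N·m counterclockwise.
Net moment of known loads = 473.8 N·m counterclockwise.
An unknown mass m at 2.5 m has arm 0.93 m; its moment is m·g·0.93 clockwise.
Balancing moments: m × 9.81 × 0.93 = 473.8, giving m = 473.8 / (9.81 × 0.93) = 51.9 kg.

m ≈ 51.9 kg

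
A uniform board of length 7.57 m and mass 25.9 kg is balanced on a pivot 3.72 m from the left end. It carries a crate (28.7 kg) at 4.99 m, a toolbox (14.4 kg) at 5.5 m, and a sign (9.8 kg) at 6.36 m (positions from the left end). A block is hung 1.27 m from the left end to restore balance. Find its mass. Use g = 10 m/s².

About the pivot (at 3.72 m from the left end):
Beam weight: 25.9 × 10 = 259 N down at 3.785 m → arm 0.065 m, τ = 259 × 0.065 = 16.84 N·m clockwise.
Crate: 28.7 × 10 = 287 N down at 4.99 m → arm 1.27 m, τ = 287 × 1.27 = 364.5 N·m clockwise.
Toolbox: 14.4 × 10 = 144 N down at 5.5 m → arm 1.78 m, τ = 144 × 1.78 = 256.3 N·m clockwise.
Sign: 9.8 × 10 = 98 N down at 6.36 m → arm 2.64 m, τ = 98 × 2.64 = 258.7 N·m clockwise.
Net moment of known loads = 896.3 N·m clockwise.
An unknown mass m at 1.27 m has arm 2.45 m; its moment is m·g·2.45 counterclockwise.
Setting net torque to zero: m × 10 × 2.45 = 896.3 → m = 896.3 / (10 × 2.45) = 36.6 kg.

m ≈ 36.6 kg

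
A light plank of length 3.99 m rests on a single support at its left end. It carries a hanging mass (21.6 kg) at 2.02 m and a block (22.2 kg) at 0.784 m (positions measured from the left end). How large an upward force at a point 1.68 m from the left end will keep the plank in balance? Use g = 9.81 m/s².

F ≈ 356 N

Taking torques about the left end:
Hanging mass: 21.6 × 9.81 = 211.9 N down at 2.02 m → arm 2.02 m, τ = 211.9 × 2.02 = 428 N·m clockwise.
Block: 22.2 × 9.81 = 217.8 N down at 0.784 m → arm 0.784 m, τ = 217.8 × 0.784 = 170.8 N·m clockwise.
Net moment of the loads = 598.8 N·m clockwise.
The upward force F acts at a point 1.68 m from the left end, arm 1.68 m, giving F × 1.68 counterclockwise.
Στ = 0 ⇒ F × 1.68 = 598.8 ⇒ F = 598.8 / 1.68 = 356 N.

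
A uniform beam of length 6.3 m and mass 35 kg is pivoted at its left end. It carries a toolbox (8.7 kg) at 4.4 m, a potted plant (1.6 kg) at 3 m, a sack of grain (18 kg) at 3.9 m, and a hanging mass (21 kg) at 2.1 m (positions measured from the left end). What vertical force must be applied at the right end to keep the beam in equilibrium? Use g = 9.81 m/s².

F ≈ 417 N

Take moments about the left end.
Beam weight: 35 × 9.81 = 343.4 N down at 3.15 m → arm 3.15 m, τ = 343.4 × 3.15 = 1082 N·m clockwise.
Toolbox: 8.7 × 9.81 = 85.35 N down at 4.4 m → arm 4.4 m, τ = 85.35 × 4.4 = 375.5 N·m clockwise.
Potted plant: 1.6 × 9.81 = 15.7 N down at 3 m → arm 3 m, τ = 15.7 × 3 = 47.1 N·m clockwise.
Sack of grain: 18 × 9.81 = 176.6 N down at 3.9 m → arm 3.9 m, τ = 176.6 × 3.9 = 688.7 N·m clockwise.
Hanging mass: 21 × 9.81 = 206 N down at 2.1 m → arm 2.1 m, τ = 206 × 2.1 = 432.6 N·m clockwise.
Net moment of the loads = 2626 N·m clockwise.
The upward force F acts at the right end, arm 6.3 m, giving F × 6.3 counterclockwise.
Setting net torque to zero: F × 6.3 = 2626 → F = 2626 / 6.3 = 417 N.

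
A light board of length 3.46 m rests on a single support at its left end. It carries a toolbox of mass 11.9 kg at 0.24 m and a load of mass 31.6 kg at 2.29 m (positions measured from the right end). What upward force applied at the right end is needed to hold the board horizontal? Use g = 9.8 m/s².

Take moments about the left end.
Toolbox: 11.9 × 9.8 = 116.6 N down at 0.24 m → arm 3.22 m, τ = 116.6 × 3.22 = 375.5 N·m clockwise.
Load: 31.6 × 9.8 = 309.7 N down at 2.29 m → arm 1.17 m, τ = 309.7 × 1.17 = 362.3 N·m clockwise.
Net moment of the loads = 737.8 N·m clockwise.
The upward force F acts at the right end, arm 3.46 m, giving F × 3.46 counterclockwise.
For rotational equilibrium, F × 3.46 = 737.8, so F = 737.8 / 3.46 = 213 N.

F ≈ 213 N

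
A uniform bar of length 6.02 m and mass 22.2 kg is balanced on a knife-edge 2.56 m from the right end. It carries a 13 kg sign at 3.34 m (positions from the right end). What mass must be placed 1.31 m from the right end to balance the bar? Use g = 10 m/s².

Choose the knife-edge (at 2.56 m from the right end) as the axis so the support reaction has zero arm there.
Beam weight: 22.2 × 10 = 222 N down at 3.01 m → arm 0.45 m, τ = 222 × 0.45 = 99.9 N·m counterclockwise.
Sign: 13 × 10 = 130 N down at 3.34 m → arm 0.78 m, τ = 130 × 0.78 = 101.4 N·m counterclockwise.
Net moment of known loads = 201.3 N·m counterclockwise.
An unknown mass m at 1.31 m has arm 1.25 m; its moment is m·g·1.25 clockwise.
Setting net torque to zero: m × 10 × 1.25 = 201.3 → m = 201.3 / (10 × 1.25) = 16.1 kg.

m ≈ 16.1 kg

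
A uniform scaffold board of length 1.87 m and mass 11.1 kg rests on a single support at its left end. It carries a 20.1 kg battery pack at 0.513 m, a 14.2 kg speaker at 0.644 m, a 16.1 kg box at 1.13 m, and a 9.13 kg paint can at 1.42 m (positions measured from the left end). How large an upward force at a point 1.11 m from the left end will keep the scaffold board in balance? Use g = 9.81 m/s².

Choose the left end as the axis so the unknown pivot reaction has zero arm there.
Beam weight: 11.1 × 9.81 = 108.9 N down at 0.935 m → arm 0.935 m, τ = 108.9 × 0.935 = 101.8 N·m clockwise.
Battery pack: 20.1 × 9.81 = 197.2 N down at 0.513 m → arm 0.513 m, τ = 197.2 × 0.513 = 101.2 N·m clockwise.
Speaker: 14.2 × 9.81 = 139.3 N down at 0.644 m → arm 0.644 m, τ = 139.3 × 0.644 = 89.71 N·m clockwise.
Box: 16.1 × 9.81 = 157.9 N down at 1.13 m → arm 1.13 m, τ = 157.9 × 1.13 = 178.4 N·m clockwise.
Paint can: 9.13 × 9.81 = 89.57 N down at 1.42 m → arm 1.42 m, τ = 89.57 × 1.42 = 127.2 N·m clockwise.
Net moment of the loads = 598.3 N·m clockwise.
The upward force F acts at a point 1.11 m from the left end, arm 1.11 m, giving F × 1.11 counterclockwise.
Setting net torque to zero: F × 1.11 = 598.3 → F = 598.3 / 1.11 = 539 N.

F ≈ 539 N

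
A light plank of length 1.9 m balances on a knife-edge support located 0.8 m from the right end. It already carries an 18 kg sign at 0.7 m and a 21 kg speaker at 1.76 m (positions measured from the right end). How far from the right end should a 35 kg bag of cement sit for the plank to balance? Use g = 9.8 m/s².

Choose the knife-edge support (at 0.8 m from the right end) as the axis so the support reaction has zero arm there.
Sign: 18 × 9.8 = 176.4 N down at 0.7 m → arm 0.1 m, τ = 176.4 × 0.1 = 17.64 N·m clockwise.
Speaker: 21 × 9.8 = 205.8 N down at 1.76 m → arm 0.96 m, τ = 205.8 × 0.96 = 197.6 N·m counterclockwise.
Net moment of existing loads = 180 N·m counterclockwise.
The bag of cement weighs 35 × 9.8 = 343 N and must supply an equal clockwise moment, so its lever arm about the knife-edge support is 180 / 343 = 0.525 m.
That puts it at 0.8 − 0.525 = 0.275 m from the right end.

x ≈ 0.275 m from the right end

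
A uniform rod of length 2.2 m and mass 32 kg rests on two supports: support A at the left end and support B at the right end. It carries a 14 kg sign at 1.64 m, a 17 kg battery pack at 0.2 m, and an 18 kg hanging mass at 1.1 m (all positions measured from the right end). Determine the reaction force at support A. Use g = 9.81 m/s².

Sum moments about support B (its reaction then has zero moment arm).
Beam weight: 32 × 9.81 = 313.9 N down at 1.1 m → arm 1.1 m, τ = 313.9 × 1.1 = 345.3 N·m counterclockwise.
Sign: 14 × 9.81 = 137.3 N down at 1.64 m → arm 1.64 m, τ = 137.3 × 1.64 = 225.2 N·m counterclockwise.
Battery pack: 17 × 9.81 = 166.8 N down at 0.2 m → arm 0.2 m, τ = 166.8 × 0.2 = 33.36 N·m counterclockwise.
Hanging mass: 18 × 9.81 = 176.6 N down at 1.1 m → arm 1.1 m, τ = 176.6 × 1.1 = 194.3 N·m counterclockwise.
Net load moment about support B = 798.2 N·m counterclockwise.
Reaction R at support A is upward at 2.2 m, arm 2.2 m → moment R × 2.2 clockwise.
Balancing moments: R × 2.2 = 798.2, giving R = 363 N.

R_A ≈ 363 N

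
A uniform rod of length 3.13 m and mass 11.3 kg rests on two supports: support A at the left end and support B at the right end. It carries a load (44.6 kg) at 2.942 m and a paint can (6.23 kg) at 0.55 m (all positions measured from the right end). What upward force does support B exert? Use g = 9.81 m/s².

R_B ≈ 132 N

Taking torques about support A:
Beam weight: 11.3 × 9.81 = 110.9 N down at 1.565 m → arm 1.565 m, τ = 110.9 × 1.565 = 173.6 N·m clockwise.
Load: 44.6 × 9.81 = 437.5 N down at 2.942 m → arm 0.188 m, τ = 437.5 × 0.188 = 82.25 N·m clockwise.
Paint can: 6.23 × 9.81 = 61.12 N down at 0.55 m → arm 2.58 m, τ = 61.12 × 2.58 = 157.7 N·m clockwise.
Net load moment about support A = 413.5 N·m clockwise.
Reaction R at support B is upward at 0 m, arm 3.13 m → moment R × 3.13 counterclockwise.
For rotational equilibrium, R × 3.13 = 413.5, so R = 132 N.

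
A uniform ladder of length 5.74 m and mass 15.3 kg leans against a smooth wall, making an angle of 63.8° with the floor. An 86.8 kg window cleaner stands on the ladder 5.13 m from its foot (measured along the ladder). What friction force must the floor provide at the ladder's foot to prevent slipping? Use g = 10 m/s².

About the foot of the ladder:
Ladder weight 15.3×10 = 153 N acts at 2.87 m along the ladder; its horizontal arm is 2.87·cos63.8° = 1.267 m → τ = 193.9 N·m clockwise.
Window cleaner: 86.8×10 = 868 N at 5.13 m → arm 2.265 m → τ = 1966 N·m clockwise.
Wall normal N acts horizontally at the top; its moment arm is the height L sinθ = 5.74·sin63.8° = 5.15 m, counterclockwise.
Setting net torque to zero: N × 5.15 = 2160 → N = 419 N.
ΣFx = 0: friction at the foot balances the wall's push, so f = N_wall = 419 N.

f ≈ 419 N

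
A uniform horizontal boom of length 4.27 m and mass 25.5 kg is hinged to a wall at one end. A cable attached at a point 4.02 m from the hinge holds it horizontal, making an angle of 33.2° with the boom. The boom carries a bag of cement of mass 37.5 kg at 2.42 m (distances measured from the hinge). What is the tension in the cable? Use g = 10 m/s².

Taking torques about the hinge:
Beam weight: 25.5 × 10 = 255 N down at 2.135 m → arm 2.135 m, τ = 255 × 2.135 = 544.4 N·m clockwise.
Bag of cement: 37.5 × 10 = 375 N down at 2.42 m → arm 2.42 m, τ = 375 × 2.42 = 907.5 N·m clockwise.
Total clockwise load moment = 1452 N·m.
The cable tension T acts at 4.02 m; only its component perpendicular to the boom, T sinθ, produces torque. sin 33.2° = 0.5476.
For rotational equilibrium, T × 4.02 × 0.5476 = 1452, so T = 1452 / 2.201 = 660 N.

T ≈ 660 N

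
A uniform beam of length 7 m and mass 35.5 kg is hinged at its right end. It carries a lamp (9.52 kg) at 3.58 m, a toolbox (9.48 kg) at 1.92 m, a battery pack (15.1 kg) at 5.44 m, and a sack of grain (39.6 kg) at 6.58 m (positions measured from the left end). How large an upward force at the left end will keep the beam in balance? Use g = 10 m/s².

Take moments about the right end.
Beam weight: 35.5 × 10 = 355 N down at 3.5 m → arm 3.5 m, τ = 355 × 3.5 = 1242 N·m counterclockwise.
Lamp: 9.52 × 10 = 95.2 N down at 3.58 m → arm 3.42 m, τ = 95.2 × 3.42 = 325.6 N·m counterclockwise.
Toolbox: 9.48 × 10 = 94.8 N down at 1.92 m → arm 5.08 m, τ = 94.8 × 5.08 = 481.6 N·m counterclockwise.
Battery pack: 15.1 × 10 = 151 N down at 5.44 m → arm 1.56 m, τ = 151 × 1.56 = 235.6 N·m counterclockwise.
Sack of grain: 39.6 × 10 = 396 N down at 6.58 m → arm 0.42 m, τ = 396 × 0.42 = 166.3 N·m counterclockwise.
Net moment of the loads = 2451 N·m counterclockwise.
The upward force F acts at the left end, arm 7 m, giving F × 7 clockwise.
For rotational equilibrium, F × 7 = 2451, so F = 2451 / 7 = 350 N.

F ≈ 350 N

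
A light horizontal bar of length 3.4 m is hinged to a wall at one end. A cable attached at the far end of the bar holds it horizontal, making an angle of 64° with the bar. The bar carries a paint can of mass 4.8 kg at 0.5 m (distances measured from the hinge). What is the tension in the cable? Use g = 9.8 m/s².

Sum moments about the hinge (the unknown hinge reaction has zero arm there).
Paint can: 4.8 × 9.8 = 47.04 N down at 0.5 m → arm 0.5 m, τ = 47.04 × 0.5 = 23.52 N·m clockwise.
Total clockwise load moment = 23.52 N·m.
The cable tension T acts at 3.4 m; only its component perpendicular to the bar, T sinθ, produces torque. sin 64° = 0.8988.
Balancing moments: T × 3.4 × 0.8988 = 23.52, giving T = 23.52 / 3.056 = 7.7 N.

T ≈ 7.7 N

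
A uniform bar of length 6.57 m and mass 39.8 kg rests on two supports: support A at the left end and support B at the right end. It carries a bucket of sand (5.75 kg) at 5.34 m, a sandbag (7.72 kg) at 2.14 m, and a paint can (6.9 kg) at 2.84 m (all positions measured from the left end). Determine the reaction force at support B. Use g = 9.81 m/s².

R_B ≈ 295 N

Take moments about support A.
Beam weight: 39.8 × 9.81 = 390.4 N down at 3.285 m → arm 3.285 m, τ = 390.4 × 3.285 = 1282 N·m clockwise.
Bucket of sand: 5.75 × 9.81 = 56.41 N down at 5.34 m → arm 5.34 m, τ = 56.41 × 5.34 = 301.2 N·m clockwise.
Sandbag: 7.72 × 9.81 = 75.73 N down at 2.14 m → arm 2.14 m, τ = 75.73 × 2.14 = 162.1 N·m clockwise.
Paint can: 6.9 × 9.81 = 67.69 N down at 2.84 m → arm 2.84 m, τ = 67.69 × 2.84 = 192.2 N·m clockwise.
Net load moment about support A = 1938 N·m clockwise.
Reaction R at support B is upward at 6.57 m, arm 6.57 m → moment R × 6.57 counterclockwise.
For rotational equilibrium, R × 6.57 = 1938, so R = 295 N.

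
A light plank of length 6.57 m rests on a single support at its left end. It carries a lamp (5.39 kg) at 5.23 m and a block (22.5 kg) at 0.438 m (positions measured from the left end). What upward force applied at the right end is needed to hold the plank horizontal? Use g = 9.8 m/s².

About the left end:
Lamp: 5.39 × 9.8 = 52.82 N down at 5.23 m → arm 5.23 m, τ = 52.82 × 5.23 = 276.2 N·m clockwise.
Block: 22.5 × 9.8 = 220.5 N down at 0.438 m → arm 0.438 m, τ = 220.5 × 0.438 = 96.58 N·m clockwise.
Net moment of the loads = 372.8 N·m clockwise.
The upward force F acts at the right end, arm 6.57 m, giving F × 6.57 counterclockwise.
For rotational equilibrium, F × 6.57 = 372.8, so F = 372.8 / 6.57 = 56.7 N.

F ≈ 56.7 N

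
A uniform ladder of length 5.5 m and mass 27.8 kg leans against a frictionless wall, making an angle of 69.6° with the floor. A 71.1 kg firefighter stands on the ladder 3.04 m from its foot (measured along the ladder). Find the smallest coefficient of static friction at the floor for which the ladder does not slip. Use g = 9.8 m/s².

μ_min ≈ 0.2

Take moments about the foot of the ladder.
Ladder weight 27.8×9.8 = 272.4 N acts at 2.75 m along the ladder; its horizontal arm is 2.75·cos69.6° = 0.9586 m → τ = 261.1 N·m clockwise.
Firefighter: 71.1×9.8 = 696.8 N at 3.04 m → arm 1.06 m → τ = 738.6 N·m clockwise.
Wall normal N acts horizontally at the top; its moment arm is the height L sinθ = 5.5·sin69.6° = 5.155 m, counterclockwise.
For rotational equilibrium, N × 5.155 = 999.7, so N = 193.9 N.
ΣFx = 0 ⇒ f = N_wall = 193.9 N. ΣFy = 0 ⇒ N_floor = 969.2 N.
μ_min = f / N_floor = 193.9 / 969.2 = 0.2.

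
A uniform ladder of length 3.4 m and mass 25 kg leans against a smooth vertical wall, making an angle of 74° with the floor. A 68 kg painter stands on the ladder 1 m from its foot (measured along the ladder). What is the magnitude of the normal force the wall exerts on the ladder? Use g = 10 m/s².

N_wall ≈ 93.2 N

Taking torques about the foot of the ladder:
Ladder weight 25×10 = 250 N acts at 1.7 m along the ladder; its horizontal arm is 1.7·cos74° = 0.4686 m → τ = 117.2 N·m clockwise.
Painter: 68×10 = 680 N at 1 m → arm 0.2756 m → τ = 187.4 N·m clockwise.
Wall normal N acts horizontally at the top; its moment arm is the height L sinθ = 3.4·sin74° = 3.268 m, counterclockwise.
Στ = 0 ⇒ N × 3.268 = 304.6 ⇒ N = 93.2 N.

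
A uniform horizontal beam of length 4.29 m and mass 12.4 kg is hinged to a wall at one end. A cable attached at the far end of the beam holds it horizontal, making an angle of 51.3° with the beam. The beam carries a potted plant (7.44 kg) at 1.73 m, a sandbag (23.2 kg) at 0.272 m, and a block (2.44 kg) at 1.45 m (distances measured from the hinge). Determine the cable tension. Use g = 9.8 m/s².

T ≈ 144 N

Take moments about the hinge.
Beam weight: 12.4 × 9.8 = 121.5 N down at 2.145 m → arm 2.145 m, τ = 121.5 × 2.145 = 260.6 N·m clockwise.
Potted plant: 7.44 × 9.8 = 72.91 N down at 1.73 m → arm 1.73 m, τ = 72.91 × 1.73 = 126.1 N·m clockwise.
Sandbag: 23.2 × 9.8 = 227.4 N down at 0.272 m → arm 0.272 m, τ = 227.4 × 0.272 = 61.85 N·m clockwise.
Block: 2.44 × 9.8 = 23.91 N down at 1.45 m → arm 1.45 m, τ = 23.91 × 1.45 = 34.67 N·m clockwise.
Total clockwise load moment = 483.2 N·m.
The cable tension T acts at 4.29 m; only its component perpendicular to the beam, T sinθ, produces torque. sin 51.3° = 0.7804.
Στ = 0 ⇒ T × 4.29 × 0.7804 = 483.2 ⇒ T = 483.2 / 3.348 = 144 N.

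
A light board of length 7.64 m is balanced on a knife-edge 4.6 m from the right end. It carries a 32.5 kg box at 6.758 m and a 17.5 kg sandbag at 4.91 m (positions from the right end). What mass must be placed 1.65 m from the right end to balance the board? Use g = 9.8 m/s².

m ≈ 25.6 kg

Take moments about the knife-edge (at 4.6 m from the right end).
Box: 32.5 × 9.8 = 318.5 N down at 6.758 m → arm 2.158 m, τ = 318.5 × 2.158 = 687.3 N·m counterclockwise.
Sandbag: 17.5 × 9.8 = 171.5 N down at 4.91 m → arm 0.31 m, τ = 171.5 × 0.31 = 53.16 N·m counterclockwise.
Net moment of known loads = 740.5 N·m counterclockwise.
An unknown mass m at 1.65 m has arm 2.95 m; its moment is m·g·2.95 clockwise.
For rotational equilibrium, m × 9.8 × 2.95 = 740.5, so m = 740.5 / (9.8 × 2.95) = 25.6 kg.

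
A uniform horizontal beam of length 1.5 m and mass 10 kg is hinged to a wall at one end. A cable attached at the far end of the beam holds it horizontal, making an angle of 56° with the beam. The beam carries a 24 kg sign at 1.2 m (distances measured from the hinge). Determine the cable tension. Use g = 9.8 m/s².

T ≈ 286 N

Choose the hinge as the axis so the unknown hinge reaction has zero arm there.
Beam weight: 10 × 9.8 = 98 N down at 0.75 m → arm 0.75 m, τ = 98 × 0.75 = 73.5 N·m clockwise.
Sign: 24 × 9.8 = 235.2 N down at 1.2 m → arm 1.2 m, τ = 235.2 × 1.2 = 282.2 N·m clockwise.
Total clockwise load moment = 355.7 N·m.
The cable tension T acts at 1.5 m; only its component perpendicular to the beam, T sinθ, produces torque. sin 56° = 0.829.
Setting net torque to zero: T × 1.5 × 0.829 = 355.7 → T = 355.7 / 1.244 = 286 N.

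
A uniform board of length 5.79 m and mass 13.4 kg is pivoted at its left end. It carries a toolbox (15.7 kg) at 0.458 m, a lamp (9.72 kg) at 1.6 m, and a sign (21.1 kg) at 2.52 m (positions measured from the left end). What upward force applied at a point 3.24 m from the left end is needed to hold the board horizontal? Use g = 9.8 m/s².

F ≈ 347 N

About the left end:
Beam weight: 13.4 × 9.8 = 131.3 N down at 2.895 m → arm 2.895 m, τ = 131.3 × 2.895 = 380.1 N·m clockwise.
Toolbox: 15.7 × 9.8 = 153.9 N down at 0.458 m → arm 0.458 m, τ = 153.9 × 0.458 = 70.49 N·m clockwise.
Lamp: 9.72 × 9.8 = 95.26 N down at 1.6 m → arm 1.6 m, τ = 95.26 × 1.6 = 152.4 N·m clockwise.
Sign: 21.1 × 9.8 = 206.8 N down at 2.52 m → arm 2.52 m, τ = 206.8 × 2.52 = 521.1 N·m clockwise.
Net moment of the loads = 1124 N·m clockwise.
The upward force F acts at a point 3.24 m from the left end, arm 3.24 m, giving F × 3.24 counterclockwise.
Setting net torque to zero: F × 3.24 = 1124 → F = 1124 / 3.24 = 347 N.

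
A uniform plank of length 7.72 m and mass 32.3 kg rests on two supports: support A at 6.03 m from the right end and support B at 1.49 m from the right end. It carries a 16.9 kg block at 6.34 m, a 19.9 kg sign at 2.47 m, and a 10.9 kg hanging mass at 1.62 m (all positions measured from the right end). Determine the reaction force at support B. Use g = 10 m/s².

About support A:
Beam weight: 32.3 × 10 = 323 N down at 3.86 m → arm 2.17 m, τ = 323 × 2.17 = 700.9 N·m clockwise.
Block: 16.9 × 10 = 169 N down at 6.34 m → arm 0.31 m, τ = 169 × 0.31 = 52.39 N·m counterclockwise.
Sign: 19.9 × 10 = 199 N down at 2.47 m → arm 3.56 m, τ = 199 × 3.56 = 708.4 N·m clockwise.
Hanging mass: 10.9 × 10 = 109 N down at 1.62 m → arm 4.41 m, τ = 109 × 4.41 = 480.7 N·m clockwise.
Net load moment about support A = 1838 N·m clockwise.
Reaction R at support B is upward at 1.49 m, arm 4.54 m → moment R × 4.54 counterclockwise.
Balancing moments: R × 4.54 = 1838, giving R = 405 N.

R_B ≈ 405 N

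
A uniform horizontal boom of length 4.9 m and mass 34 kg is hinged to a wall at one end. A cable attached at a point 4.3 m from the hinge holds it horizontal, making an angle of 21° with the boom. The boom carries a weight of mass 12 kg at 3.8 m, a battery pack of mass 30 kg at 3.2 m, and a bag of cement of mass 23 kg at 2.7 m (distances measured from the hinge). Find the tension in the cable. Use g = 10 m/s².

T ≈ 1860 N

About the hinge:
Beam weight: 34 × 10 = 340 N down at 2.45 m → arm 2.45 m, τ = 340 × 2.45 = 833 N·m clockwise.
Weight: 12 × 10 = 120 N down at 3.8 m → arm 3.8 m, τ = 120 × 3.8 = 456 N·m clockwise.
Battery pack: 30 × 10 = 300 N down at 3.2 m → arm 3.2 m, τ = 300 × 3.2 = 960 N·m clockwise.
Bag of cement: 23 × 10 = 230 N down at 2.7 m → arm 2.7 m, τ = 230 × 2.7 = 621 N·m clockwise.
Total clockwise load moment = 2870 N·m.
The cable tension T acts at 4.3 m; only its component perpendicular to the boom, T sinθ, produces torque. sin 21° = 0.3584.
Setting net torque to zero: T × 4.3 × 0.3584 = 2870 → T = 2870 / 1.541 = 1860 N.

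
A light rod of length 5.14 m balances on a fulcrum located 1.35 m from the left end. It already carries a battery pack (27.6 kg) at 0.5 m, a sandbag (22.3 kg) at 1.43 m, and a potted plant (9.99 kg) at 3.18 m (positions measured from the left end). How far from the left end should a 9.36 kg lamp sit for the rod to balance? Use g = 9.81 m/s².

Taking torques about the fulcrum (at 1.35 m from the left end):
Battery pack: 27.6 × 9.81 = 270.8 N down at 0.5 m → arm 0.85 m, τ = 270.8 × 0.85 = 230.2 N·m counterclockwise.
Sandbag: 22.3 × 9.81 = 218.8 N down at 1.43 m → arm 0.08 m, τ = 218.8 × 0.08 = 17.5 N·m clockwise.
Potted plant: 9.99 × 9.81 = 98 N down at 3.18 m → arm 1.83 m, τ = 98 × 1.83 = 179.3 N·m clockwise.
Net moment of existing loads = 33.4 N·m counterclockwise.
The lamp weighs 9.36 × 9.81 = 91.82 N and must supply an equal clockwise moment, so its lever arm about the fulcrum is 33.4 / 91.82 = 0.364 m.
That puts it at 1.35 + 0.364 = 1.71 m from the left end.

x ≈ 1.71 m from the left end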